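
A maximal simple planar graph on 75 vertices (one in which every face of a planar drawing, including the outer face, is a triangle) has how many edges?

219

In a plane triangulation 3F = 2E and V − E + F = 2, so E = 3V − 6 = 3·75 − 6 = 219.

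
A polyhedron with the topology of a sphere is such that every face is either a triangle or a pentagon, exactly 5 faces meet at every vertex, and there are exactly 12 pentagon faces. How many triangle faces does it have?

80

Let x be the number of triangles; then F = 12 + x.
Edge–face incidences: 2E = 5·12 + 3·x = 60 + 3x.
Every vertex has degree 5, so 5V = 2E.
Euler: V − E + F = 2 ⇒ (2E)/5 − E + (12 + x) = 2.
Multiply by 10: 2·(2E) − 5·(2E) + 10·(12 + x) = 20, i.e. 120 + 10x − 3·(60 + 3x) = 20.
Collecting terms: x − 60 = 20, so x = 80.
Then 2E = 60 + 3·80 = 300, so E = 150, V = 2E/5 = 60, F = 12 + 80 = 92.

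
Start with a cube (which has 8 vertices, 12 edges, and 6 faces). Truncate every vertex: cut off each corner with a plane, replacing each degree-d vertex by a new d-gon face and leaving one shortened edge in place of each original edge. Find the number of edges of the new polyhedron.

36

Truncation replaces each original edge-end by a new vertex, so V′ = 2E = 24.
Each original edge survives, and each old vertex of degree d contributes d new edges; summing degrees gives Σd = 2E, so E′ = E + 2E = 3E = 36.
Each original face survives and each original vertex becomes one new face: F′ = F + V = 14.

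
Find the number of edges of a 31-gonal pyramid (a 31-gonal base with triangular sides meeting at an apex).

62

A pyramid on an n-gon base has one n-gon and n triangles: V = 31 + 1 = 32, E = 2·31 = 62, F = 31 + 1 = 32.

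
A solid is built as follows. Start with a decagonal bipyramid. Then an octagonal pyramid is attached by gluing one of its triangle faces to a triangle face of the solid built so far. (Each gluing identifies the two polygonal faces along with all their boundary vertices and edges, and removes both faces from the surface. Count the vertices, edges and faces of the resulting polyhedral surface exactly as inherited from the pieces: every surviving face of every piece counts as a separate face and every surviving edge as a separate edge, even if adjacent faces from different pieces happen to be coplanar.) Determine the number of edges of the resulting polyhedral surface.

43

A decagonal bipyramid: V=12, E=30, F=20.
Attach an octagonal pyramid (V=9, E=16, F=9) along a 3-gon: merge 3 vertices and 3 edges, delete both glued faces → V=18, E=43, F=27.
Check: V − E + F = 18 − 43 + 27 = 2.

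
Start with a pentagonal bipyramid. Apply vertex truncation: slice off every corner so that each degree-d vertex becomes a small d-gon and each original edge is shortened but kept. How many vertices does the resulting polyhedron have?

The base solid has V = 7, E = 15, F = 10.
Truncation replaces each original edge-end by a new vertex, so V′ = 2E = 30.
Each original edge survives, and each old vertex of degree d contributes d new edges; summing degrees gives Σd = 2E, so E′ = E + 2E = 3E = 45.
Each original face survives and each original vertex becomes one new face: F′ = F + V = 17.

30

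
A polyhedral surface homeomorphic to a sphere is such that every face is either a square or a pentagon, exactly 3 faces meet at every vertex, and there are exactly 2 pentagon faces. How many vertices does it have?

Let x be the number of squares; then F = 2 + x.
Edge–face incidences: 2E = 5·2 + 4·x = 10 + 4x.
Every vertex has degree 3, so 3V = 2E.
Euler: V − E + F = 2 ⇒ (2E)/3 − E + (2 + x) = 2.
Multiply by 6: 2·(2E) − 3·(2E) + 6·(2 + x) = 12, i.e. 12 + 6x − (10 + 4x) = 12.
Collecting terms: 2x + 2 = 12, so 2x = 10, so x = 5.
Then 2E = 10 + 4·5 = 30, so E = 15, V = 2E/3 = 10, F = 2 + 5 = 7.

10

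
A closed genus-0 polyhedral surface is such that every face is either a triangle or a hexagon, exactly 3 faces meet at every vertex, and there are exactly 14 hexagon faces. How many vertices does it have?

32

Let x be the number of triangles; then F = 14 + x.
Edge–face incidences: 2E = 6·14 + 3·x = 84 + 3x.
Every vertex has degree 3, so 3V = 2E.
Euler: V − E + F = 2 ⇒ (2E)/3 − E + (14 + x) = 2.
Multiply by 6: 2·(2E) − 3·(2E) + 6·(14 + x) = 12, i.e. 84 + 6x − (84 + 3x) = 12.
Collecting terms: 3x = 12, so x = 4.
Then 2E = 84 + 3·4 = 96, so E = 48, V = 2E/3 = 32, F = 14 + 4 = 18.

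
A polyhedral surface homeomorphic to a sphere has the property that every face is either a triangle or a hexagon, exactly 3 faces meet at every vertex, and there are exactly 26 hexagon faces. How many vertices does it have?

Let x be the number of triangles; then F = 26 + x.
Edge–face incidences: 2E = 6·26 + 3·x = 156 + 3x.
Every vertex has degree 3, so 3V = 2E.
Euler: V − E + F = 2 ⇒ (2E)/3 − E + (26 + x) = 2.
Multiply by 6: 2·(2E) − 3·(2E) + 6·(26 + x) = 12, i.e. 156 + 6x − (156 + 3x) = 12.
Collecting terms: 3x = 12, so x = 4.
Then 2E = 156 + 3·4 = 168, so E = 84, V = 2E/3 = 56, F = 26 + 4 = 30.

56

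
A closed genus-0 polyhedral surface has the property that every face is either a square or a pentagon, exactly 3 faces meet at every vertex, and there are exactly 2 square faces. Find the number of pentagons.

8

Let x be the number of pentagons; then F = 2 + x.
Edge–face incidences: 2E = 4·2 + 5·x = 8 + 5x.
Every vertex has degree 3, so 3V = 2E.
Euler: V − E + F = 2 ⇒ (2E)/3 − E + (2 + x) = 2.
Multiply by 6: 2·(2E) − 3·(2E) + 6·(2 + x) = 12, i.e. 12 + 6x − (8 + 5x) = 12.
Collecting terms: x + 4 = 12, so x = 8.
Then 2E = 8 + 5·8 = 48, so E = 24, V = 2E/3 = 16, F = 2 + 8 = 10.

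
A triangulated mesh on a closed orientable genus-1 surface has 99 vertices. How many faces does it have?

χ = 2 − 2·1 = 0, and every face is a triangle so 3F = 2E.
V − E + F = 0 with E = 3F/2 gives 99 − (3/2 − 1)·F = 0, so F = 198 and E = 297.

198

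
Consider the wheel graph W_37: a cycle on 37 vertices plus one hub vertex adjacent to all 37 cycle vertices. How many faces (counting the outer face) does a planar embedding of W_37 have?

38

W_37 has V = 37 + 1 = 38 vertices and E = 2·37 = 74 edges.
By Euler's formula F = 2 − V + E = 2 − 38 + 74 = 38.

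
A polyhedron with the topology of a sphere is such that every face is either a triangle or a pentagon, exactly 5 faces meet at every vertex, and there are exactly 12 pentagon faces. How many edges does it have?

Let x be the number of triangles; then F = 12 + x.
Edge–face incidences: 2E = 5·12 + 3·x = 60 + 3x.
Every vertex has degree 5, so 5V = 2E.
Euler: V − E + F = 2 ⇒ (2E)/5 − E + (12 + x) = 2.
Multiply by 10: 2·(2E) − 5·(2E) + 10·(12 + x) = 20, i.e. 120 + 10x − 3·(60 + 3x) = 20.
Collecting terms: x − 60 = 20, so x = 80.
Then 2E = 60 + 3·80 = 300, so E = 150, V = 2E/5 = 60, F = 12 + 80 = 92.

150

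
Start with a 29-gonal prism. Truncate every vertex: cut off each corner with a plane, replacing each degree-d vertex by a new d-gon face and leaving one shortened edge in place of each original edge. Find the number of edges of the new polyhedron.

261

The base solid has V = 58, E = 87, F = 31.
Truncation replaces each original edge-end by a new vertex, so V′ = 2E = 174.
Each original edge survives, and each old vertex of degree d contributes d new edges; summing degrees gives Σd = 2E, so E′ = E + 2E = 3E = 261.
Each original face survives and each original vertex becomes one new face: F′ = F + V = 89.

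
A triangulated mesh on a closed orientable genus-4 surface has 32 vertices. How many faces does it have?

76

χ = 2 − 2·4 = -6, and every face is a triangle so 3F = 2E.
V − E + F = -6 with E = 3F/2 gives 32 − (3/2 − 1)·F = -6, so F = 76 and E = 114.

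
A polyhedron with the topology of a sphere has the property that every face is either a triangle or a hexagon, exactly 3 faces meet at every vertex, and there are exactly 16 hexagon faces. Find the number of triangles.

4

Let x be the number of triangles; then F = 16 + x.
Edge–face incidences: 2E = 6·16 + 3·x = 96 + 3x.
Every vertex has degree 3, so 3V = 2E.
Euler: V − E + F = 2 ⇒ (2E)/3 − E + (16 + x) = 2.
Multiply by 6: 2·(2E) − 3·(2E) + 6·(16 + x) = 12, i.e. 96 + 6x − (96 + 3x) = 12.
Collecting terms: 3x = 12, so x = 4.
Then 2E = 96 + 3·4 = 108, so E = 54, V = 2E/3 = 36, F = 16 + 4 = 20.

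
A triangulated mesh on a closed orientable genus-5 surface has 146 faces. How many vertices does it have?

χ = 2 − 2·5 = -8, and every face is a triangle so 3F = 2E.
E = 3·146/2 = 219. Then V = -8 + E − F = -8 + 219 − 146 = 65.

65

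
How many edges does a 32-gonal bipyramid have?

96

A bipyramid over an n-gon has 2n triangular faces and n + 2 vertices: V = 32 + 2 = 34, E = 3·32 = 96, F = 2·32 = 64.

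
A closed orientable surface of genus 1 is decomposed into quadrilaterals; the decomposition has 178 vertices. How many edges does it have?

356

χ = 2 − 2·1 = 0, and every face is a square so 4F = 2E.
V − E + F = 0 with E = 4F/2 gives 178 − (4/2 − 1)·F = 0, so F = 178 and E = 356.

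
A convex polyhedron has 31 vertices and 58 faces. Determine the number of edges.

Here V − E + F = 2.
E = V + F − (2) = 31 + 58 − (2) = 87.

87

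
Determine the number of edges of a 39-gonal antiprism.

An antiprism on an n-gon has two n-gon caps and 2n triangles: V = 2·39 = 78, E = 4·39 = 156, F = 2·39 + 2 = 80.

156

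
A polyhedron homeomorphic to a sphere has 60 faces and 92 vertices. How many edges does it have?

150

Here V − E + F = 2.
E = V + F − (2) = 92 + 60 − (2) = 150.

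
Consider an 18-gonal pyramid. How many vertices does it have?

A pyramid on an n-gon base has one n-gon and n triangles: V = 18 + 1 = 19, E = 2·18 = 36, F = 18 + 1 = 19.

19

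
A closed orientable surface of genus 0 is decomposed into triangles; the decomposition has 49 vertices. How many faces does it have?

χ = 2 − 2·0 = 2, and every face is a triangle so 3F = 2E.
V − E + F = 2 with E = 3F/2 gives 49 − (3/2 − 1)·F = 2, so F = 94 and E = 141.

94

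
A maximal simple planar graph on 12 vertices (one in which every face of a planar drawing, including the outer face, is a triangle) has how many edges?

30

In a plane triangulation 3F = 2E and V − E + F = 2, so E = 3V − 6 = 3·12 − 6 = 30.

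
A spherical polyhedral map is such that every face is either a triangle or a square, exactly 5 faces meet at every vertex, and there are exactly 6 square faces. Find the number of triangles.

Let x be the number of triangles; then F = 6 + x.
Edge–face incidences: 2E = 4·6 + 3·x = 24 + 3x.
Every vertex has degree 5, so 5V = 2E.
Euler: V − E + F = 2 ⇒ (2E)/5 − E + (6 + x) = 2.
Multiply by 10: 2·(2E) − 5·(2E) + 10·(6 + x) = 20, i.e. 60 + 10x − 3·(24 + 3x) = 20.
Collecting terms: x − 12 = 20, so x = 32.
Then 2E = 24 + 3·32 = 120, so E = 60, V = 2E/5 = 24, F = 6 + 32 = 38.

32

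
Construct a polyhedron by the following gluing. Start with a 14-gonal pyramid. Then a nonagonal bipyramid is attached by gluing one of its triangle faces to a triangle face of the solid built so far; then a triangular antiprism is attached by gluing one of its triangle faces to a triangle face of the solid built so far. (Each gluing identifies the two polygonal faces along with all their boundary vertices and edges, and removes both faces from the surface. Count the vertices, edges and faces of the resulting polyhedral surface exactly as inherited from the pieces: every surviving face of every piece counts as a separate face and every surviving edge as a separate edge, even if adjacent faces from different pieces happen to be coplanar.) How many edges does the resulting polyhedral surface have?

A 14-gonal pyramid: V=15, E=28, F=15.
Attach a nonagonal bipyramid (V=11, E=27, F=18) along a 3-gon: merge 3 vertices and 3 edges, delete both glued faces → V=23, E=52, F=31.
Attach a triangular antiprism (V=6, E=12, F=8) along a 3-gon: merge 3 vertices and 3 edges, delete both glued faces → V=26, E=61, F=37.
Check: V − E + F = 26 − 61 + 37 = 2.

61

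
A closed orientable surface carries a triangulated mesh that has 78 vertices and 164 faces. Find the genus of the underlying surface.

Every face is a triangle, so 2E = 3·164 = 492, giving E = 246.
χ = V − E + F = 78 − 246 + 164 = -4.
For a closed orientable surface χ = 2 − 2g, so g = (2 − (-4))/2 = 3.

3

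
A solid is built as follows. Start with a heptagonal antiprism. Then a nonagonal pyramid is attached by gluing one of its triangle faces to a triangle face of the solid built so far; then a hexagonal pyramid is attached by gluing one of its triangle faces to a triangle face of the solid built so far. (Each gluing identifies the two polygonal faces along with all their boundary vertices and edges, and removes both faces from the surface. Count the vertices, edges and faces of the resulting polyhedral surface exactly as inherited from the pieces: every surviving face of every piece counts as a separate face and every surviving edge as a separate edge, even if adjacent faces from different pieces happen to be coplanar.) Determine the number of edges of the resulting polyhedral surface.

A heptagonal antiprism: V=14, E=28, F=16.
Attach a nonagonal pyramid (V=10, E=18, F=10) along a 3-gon: merge 3 vertices and 3 edges, delete both glued faces → V=21, E=43, F=24.
Attach a hexagonal pyramid (V=7, E=12, F=7) along a 3-gon: merge 3 vertices and 3 edges, delete both glued faces → V=25, E=52, F=29.
Check: V − E + F = 25 − 52 + 29 = 2.

52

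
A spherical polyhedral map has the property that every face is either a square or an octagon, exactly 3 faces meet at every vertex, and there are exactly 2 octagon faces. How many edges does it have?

24

Let x be the number of squares; then F = 2 + x.
Edge–face incidences: 2E = 8·2 + 4·x = 16 + 4x.
Every vertex has degree 3, so 3V = 2E.
Euler: V − E + F = 2 ⇒ (2E)/3 − E + (2 + x) = 2.
Multiply by 6: 2·(2E) − 3·(2E) + 6·(2 + x) = 12, i.e. 12 + 6x − (16 + 4x) = 12.
Collecting terms: 2x − 4 = 12, so 2x = 16, so x = 8.
Then 2E = 16 + 4·8 = 48, so E = 24, V = 2E/3 = 16, F = 2 + 8 = 10.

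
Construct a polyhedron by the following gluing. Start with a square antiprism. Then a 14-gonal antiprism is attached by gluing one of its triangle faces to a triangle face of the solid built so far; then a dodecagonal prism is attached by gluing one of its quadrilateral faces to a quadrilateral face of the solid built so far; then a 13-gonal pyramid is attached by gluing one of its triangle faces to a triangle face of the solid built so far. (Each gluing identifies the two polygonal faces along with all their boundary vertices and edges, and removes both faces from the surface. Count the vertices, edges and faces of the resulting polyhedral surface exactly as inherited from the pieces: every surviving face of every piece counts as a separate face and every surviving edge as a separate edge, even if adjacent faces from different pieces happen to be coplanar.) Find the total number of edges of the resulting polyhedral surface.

A square antiprism: V=8, E=16, F=10.
Attach a 14-gonal antiprism (V=28, E=56, F=30) along a 3-gon: merge 3 vertices and 3 edges, delete both glued faces → V=33, E=69, F=38.
Attach a dodecagonal prism (V=24, E=36, F=14) along a 4-gon: merge 4 vertices and 4 edges, delete both glued faces → V=53, E=101, F=50.
Attach a 13-gonal pyramid (V=14, E=26, F=14) along a 3-gon: merge 3 vertices and 3 edges, delete both glued faces → V=64, E=124, F=62.
Check: V − E + F = 64 − 124 + 62 = 2.

124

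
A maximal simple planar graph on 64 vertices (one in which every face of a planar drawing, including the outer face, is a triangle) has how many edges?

In a plane triangulation 3F = 2E and V − E + F = 2, so E = 3V − 6 = 3·64 − 6 = 186.

186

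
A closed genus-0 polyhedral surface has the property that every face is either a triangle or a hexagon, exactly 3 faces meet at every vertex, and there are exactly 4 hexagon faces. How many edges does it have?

Let x be the number of triangles; then F = 4 + x.
Edge–face incidences: 2E = 6·4 + 3·x = 24 + 3x.
Every vertex has degree 3, so 3V = 2E.
Euler: V − E + F = 2 ⇒ (2E)/3 − E + (4 + x) = 2.
Multiply by 6: 2·(2E) − 3·(2E) + 6·(4 + x) = 12, i.e. 24 + 6x − (24 + 3x) = 12.
Collecting terms: 3x = 12, so x = 4.
Then 2E = 24 + 3·4 = 36, so E = 18, V = 2E/3 = 12, F = 4 + 4 = 8.

18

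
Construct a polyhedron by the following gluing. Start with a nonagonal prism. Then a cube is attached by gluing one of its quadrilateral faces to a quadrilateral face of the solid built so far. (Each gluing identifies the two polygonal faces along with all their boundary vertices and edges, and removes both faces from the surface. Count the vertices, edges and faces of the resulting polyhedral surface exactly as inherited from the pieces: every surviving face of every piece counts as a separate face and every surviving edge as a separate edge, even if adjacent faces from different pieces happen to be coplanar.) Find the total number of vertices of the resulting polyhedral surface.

22

A nonagonal prism: V=18, E=27, F=11.
Attach a cube (V=8, E=12, F=6) along a 4-gon: merge 4 vertices and 4 edges, delete both glued faces → V=22, E=35, F=15.
Check: V − E + F = 22 − 35 + 15 = 2.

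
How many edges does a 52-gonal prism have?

156

A prism on an n-gon has two n-gon bases and n rectangular sides: V = 2·52 = 104, E = 3·52 = 156, F = 52 + 2 = 54.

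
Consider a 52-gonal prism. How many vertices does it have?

104

A prism on an n-gon has two n-gon bases and n rectangular sides: V = 2·52 = 104, E = 3·52 = 156, F = 52 + 2 = 54.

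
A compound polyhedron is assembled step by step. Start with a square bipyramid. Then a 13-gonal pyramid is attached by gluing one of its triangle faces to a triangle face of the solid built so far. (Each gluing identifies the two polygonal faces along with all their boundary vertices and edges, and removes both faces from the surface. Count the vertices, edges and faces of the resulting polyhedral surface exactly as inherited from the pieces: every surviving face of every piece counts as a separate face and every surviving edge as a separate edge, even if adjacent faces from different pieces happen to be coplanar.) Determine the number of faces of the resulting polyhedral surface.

A square bipyramid: V=6, E=12, F=8.
Attach a 13-gonal pyramid (V=14, E=26, F=14) along a 3-gon: merge 3 vertices and 3 edges, delete both glued faces → V=17, E=35, F=20.
Check: V − E + F = 17 − 35 + 20 = 2.

20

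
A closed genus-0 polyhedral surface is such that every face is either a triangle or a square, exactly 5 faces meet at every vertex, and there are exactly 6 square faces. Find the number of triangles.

Let x be the number of triangles; then F = 6 + x.
Edge–face incidences: 2E = 4·6 + 3·x = 24 + 3x.
Every vertex has degree 5, so 5V = 2E.
Euler: V − E + F = 2 ⇒ (2E)/5 − E + (6 + x) = 2.
Multiply by 10: 2·(2E) − 5·(2E) + 10·(6 + x) = 20, i.e. 60 + 10x − 3·(24 + 3x) = 20.
Collecting terms: x − 12 = 20, so x = 32.
Then 2E = 24 + 3·32 = 120, so E = 60, V = 2E/5 = 24, F = 6 + 32 = 38.

32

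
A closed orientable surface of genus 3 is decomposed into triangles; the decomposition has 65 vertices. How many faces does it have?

χ = 2 − 2·3 = -4, and every face is a triangle so 3F = 2E.
V − E + F = -4 with E = 3F/2 gives 65 − (3/2 − 1)·F = -4, so F = 138 and E = 207.

138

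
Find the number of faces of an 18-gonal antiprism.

An antiprism on an n-gon has two n-gon caps and 2n triangles: V = 2·18 = 36, E = 4·18 = 72, F = 2·18 + 2 = 38.

38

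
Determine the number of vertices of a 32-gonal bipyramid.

A bipyramid over an n-gon has 2n triangular faces and n + 2 vertices: V = 32 + 2 = 34, E = 3·32 = 96, F = 2·32 = 64.
Check: V − E + F = 34 − 96 + 64 = 2.

34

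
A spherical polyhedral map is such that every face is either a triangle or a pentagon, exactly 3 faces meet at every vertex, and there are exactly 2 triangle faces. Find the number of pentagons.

Let x be the number of pentagons; then F = 2 + x.
Edge–face incidences: 2E = 3·2 + 5·x = 6 + 5x.
Every vertex has degree 3, so 3V = 2E.
Euler: V − E + F = 2 ⇒ (2E)/3 − E + (2 + x) = 2.
Multiply by 6: 2·(2E) − 3·(2E) + 6·(2 + x) = 12, i.e. 12 + 6x − (6 + 5x) = 12.
Collecting terms: x + 6 = 12, so x = 6.
Then 2E = 6 + 5·6 = 36, so E = 18, V = 2E/3 = 12, F = 2 + 6 = 8.

6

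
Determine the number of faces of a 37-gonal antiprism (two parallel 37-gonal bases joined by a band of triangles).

An antiprism on an n-gon has two n-gon caps and 2n triangles: V = 2·37 = 74, E = 4·37 = 148, F = 2·37 + 2 = 76.

76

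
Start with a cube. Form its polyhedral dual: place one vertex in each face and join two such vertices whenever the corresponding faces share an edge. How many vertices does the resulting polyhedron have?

6

The base solid has V = 8, E = 12, F = 6.
The dual swaps V and F and preserves E: V′ = F = 6, E′ = E = 12, F′ = V = 8.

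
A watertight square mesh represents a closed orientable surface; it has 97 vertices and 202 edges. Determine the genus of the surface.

3

Every face is a square and each edge borders two faces, so 4F = 2·202, giving F = 101.
χ = V − E + F = 97 − 202 + 101 = -4.
For a closed orientable surface χ = 2 − 2g, so g = (2 − (-4))/2 = 3.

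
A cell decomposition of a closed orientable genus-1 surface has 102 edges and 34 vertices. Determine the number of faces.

For a closed orientable surface of genus 1, χ = 2 − 2·1 = 0.
F = 0 − V + E = 0 − 34 + 102 = 68.

68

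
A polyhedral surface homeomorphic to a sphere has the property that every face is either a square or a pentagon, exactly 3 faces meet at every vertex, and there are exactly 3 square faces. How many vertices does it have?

Let x be the number of pentagons; then F = 3 + x.
Edge–face incidences: 2E = 4·3 + 5·x = 12 + 5x.
Every vertex has degree 3, so 3V = 2E.
Euler: V − E + F = 2 ⇒ (2E)/3 − E + (3 + x) = 2.
Multiply by 6: 2·(2E) − 3·(2E) + 6·(3 + x) = 12, i.e. 18 + 6x − (12 + 5x) = 12.
Collecting terms: x + 6 = 12, so x = 6.
Then 2E = 12 + 5·6 = 42, so E = 21, V = 2E/3 = 14, F = 3 + 6 = 9.

14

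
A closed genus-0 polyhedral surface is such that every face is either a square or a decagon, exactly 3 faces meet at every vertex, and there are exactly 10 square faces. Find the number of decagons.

Let x be the number of decagons; then F = 10 + x.
Edge–face incidences: 2E = 4·10 + 10·x = 40 + 10x.
Every vertex has degree 3, so 3V = 2E.
Euler: V − E + F = 2 ⇒ (2E)/3 − E + (10 + x) = 2.
Multiply by 6: 2·(2E) − 3·(2E) + 6·(10 + x) = 12, i.e. 60 + 6x − (40 + 10x) = 12.
Collecting terms: −4x + 20 = 12, so −4x = −8, so x = 2.
Then 2E = 40 + 10·2 = 60, so E = 30, V = 2E/3 = 20, F = 10 + 2 = 12.

2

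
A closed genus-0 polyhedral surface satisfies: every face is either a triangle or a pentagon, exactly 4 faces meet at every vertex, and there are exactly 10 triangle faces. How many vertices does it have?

Let x be the number of pentagons; then F = 10 + x.
Edge–face incidences: 2E = 3·10 + 5·x = 30 + 5x.
Every vertex has degree 4, so 4V = 2E.
Euler: V − E + F = 2 ⇒ (2E)/4 − E + (10 + x) = 2.
Multiply by 8: 2·(2E) − 4·(2E) + 8·(10 + x) = 16, i.e. 80 + 8x − 2·(30 + 5x) = 16.
Collecting terms: −2x + 20 = 16, so −2x = −4, so x = 2.
Then 2E = 30 + 5·2 = 40, so E = 20, V = 2E/4 = 10, F = 10 + 2 = 12.

10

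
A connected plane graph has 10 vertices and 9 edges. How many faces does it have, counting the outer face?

1

Euler's formula for a connected plane graph: V − E + F = 2, so F = 2 − 10 + 9 = 1.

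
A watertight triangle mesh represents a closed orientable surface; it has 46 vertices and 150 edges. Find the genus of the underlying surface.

3

Every face is a triangle and each edge borders two faces, so 3F = 2·150, giving F = 100.
χ = V − E + F = 46 − 150 + 100 = -4.
For a closed orientable surface χ = 2 − 2g, so g = (2 − (-4))/2 = 3.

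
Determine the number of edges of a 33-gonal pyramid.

A pyramid on an n-gon base has one n-gon and n triangles: V = 33 + 1 = 34, E = 2·33 = 66, F = 33 + 1 = 34.
Check: V − E + F = 34 − 66 + 34 = 2.

66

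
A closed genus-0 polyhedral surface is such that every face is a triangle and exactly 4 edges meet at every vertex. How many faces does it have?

8

Each face has 3 edges and each edge borders two faces, so 2E = 3F.
Each vertex has degree 4, so 4V = 2E and hence V = 3F/4.
Euler: V − E + F = 2 ⇒ (3F/4) − (3F/2) + F = 2.
Multiply by 8: (6 − 12 + 8)F = 16, i.e. 2F = 16.
So F = 8, E = 3·8/2 = 12, V = 3·8/4 = 6.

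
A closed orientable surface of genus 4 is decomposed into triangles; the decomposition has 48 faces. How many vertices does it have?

χ = 2 − 2·4 = -6, and every face is a triangle so 3F = 2E.
E = 3·48/2 = 72. Then V = -6 + E − F = -6 + 72 − 48 = 18.

18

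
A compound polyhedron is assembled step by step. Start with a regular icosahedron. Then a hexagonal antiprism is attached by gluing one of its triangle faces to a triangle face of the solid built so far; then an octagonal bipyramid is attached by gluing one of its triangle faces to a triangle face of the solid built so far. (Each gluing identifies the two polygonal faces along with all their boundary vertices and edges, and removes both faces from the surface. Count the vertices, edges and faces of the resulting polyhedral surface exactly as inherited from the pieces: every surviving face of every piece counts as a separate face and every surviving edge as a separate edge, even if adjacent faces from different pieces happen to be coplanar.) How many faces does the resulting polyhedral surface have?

A regular icosahedron: V=12, E=30, F=20.
Attach a hexagonal antiprism (V=12, E=24, F=14) along a 3-gon: merge 3 vertices and 3 edges, delete both glued faces → V=21, E=51, F=32.
Attach an octagonal bipyramid (V=10, E=24, F=16) along a 3-gon: merge 3 vertices and 3 edges, delete both glued faces → V=28, E=72, F=46.
Check: V − E + F = 28 − 72 + 46 = 2.

46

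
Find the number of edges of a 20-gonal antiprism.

80

An antiprism on an n-gon has two n-gon caps and 2n triangles: V = 2·20 = 40, E = 4·20 = 80, F = 2·20 + 2 = 42.
Check: V − E + F = 40 − 80 + 42 = 2.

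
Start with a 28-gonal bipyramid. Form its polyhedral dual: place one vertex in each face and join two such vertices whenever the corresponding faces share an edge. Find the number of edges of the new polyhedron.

84

The base solid has V = 30, E = 84, F = 56.
The dual swaps V and F and preserves E: V′ = F = 56, E′ = E = 84, F′ = V = 30.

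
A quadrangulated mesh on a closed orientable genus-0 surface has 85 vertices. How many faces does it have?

83

χ = 2 − 2·0 = 2, and every face is a square so 4F = 2E.
V − E + F = 2 with E = 4F/2 gives 85 − (4/2 − 1)·F = 2, so F = 83 and E = 166.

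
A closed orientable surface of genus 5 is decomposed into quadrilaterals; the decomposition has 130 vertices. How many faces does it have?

138

χ = 2 − 2·5 = -8, and every face is a square so 4F = 2E.
V − E + F = -8 with E = 4F/2 gives 130 − (4/2 − 1)·F = -8, so F = 138 and E = 276.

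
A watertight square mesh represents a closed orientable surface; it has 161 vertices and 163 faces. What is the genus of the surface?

2

Every face is a square, so 2E = 4·163 = 652, giving E = 326.
χ = V − E + F = 161 − 326 + 163 = -2.
For a closed orientable surface χ = 2 − 2g, so g = (2 − (-2))/2 = 2.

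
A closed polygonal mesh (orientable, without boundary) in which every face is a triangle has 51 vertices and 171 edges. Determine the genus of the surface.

4

Every face is a triangle and each edge borders two faces, so 3F = 2·171, giving F = 114.
χ = V − E + F = 51 − 171 + 114 = -6.
For a closed orientable surface χ = 2 − 2g, so g = (2 − (-6))/2 = 4.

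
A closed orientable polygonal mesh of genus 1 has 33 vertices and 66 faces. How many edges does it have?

For a closed orientable surface of genus 1, χ = 2 − 2·1 = 0.
E = V + F − (0) = 33 + 66 − (0) = 99.

99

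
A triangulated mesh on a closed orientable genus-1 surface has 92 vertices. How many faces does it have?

χ = 2 − 2·1 = 0, and every face is a triangle so 3F = 2E.
V − E + F = 0 with E = 3F/2 gives 92 − (3/2 − 1)·F = 0, so F = 184 and E = 276.

184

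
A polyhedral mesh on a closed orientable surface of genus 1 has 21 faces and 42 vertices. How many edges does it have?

For a closed orientable surface of genus 1, χ = 2 − 2·1 = 0.
E = V + F − (0) = 42 + 21 − (0) = 63.

63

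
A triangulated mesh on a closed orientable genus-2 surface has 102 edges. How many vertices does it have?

χ = 2 − 2·2 = -2, and every face is a triangle so 3F = 2E.
F = 2E/3 = 68. Then V = -2 + E − F = -2 + 102 − 68 = 32.

32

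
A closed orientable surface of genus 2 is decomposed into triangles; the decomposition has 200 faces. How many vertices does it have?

χ = 2 − 2·2 = -2, and every face is a triangle so 3F = 2E.
E = 3·200/2 = 300. Then V = -2 + E − F = -2 + 300 − 200 = 98.

98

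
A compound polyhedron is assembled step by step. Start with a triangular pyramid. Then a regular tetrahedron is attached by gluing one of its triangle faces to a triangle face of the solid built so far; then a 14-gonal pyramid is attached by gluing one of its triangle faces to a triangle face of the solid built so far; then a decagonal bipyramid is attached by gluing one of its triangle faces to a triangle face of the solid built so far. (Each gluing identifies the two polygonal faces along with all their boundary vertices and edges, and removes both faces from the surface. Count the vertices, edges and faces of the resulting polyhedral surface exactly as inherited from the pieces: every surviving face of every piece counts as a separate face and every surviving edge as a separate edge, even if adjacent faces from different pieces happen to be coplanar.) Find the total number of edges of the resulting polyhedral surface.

A triangular pyramid: V=4, E=6, F=4.
Attach a regular tetrahedron (V=4, E=6, F=4) along a 3-gon: merge 3 vertices and 3 edges, delete both glued faces → V=5, E=9, F=6.
Attach a 14-gonal pyramid (V=15, E=28, F=15) along a 3-gon: merge 3 vertices and 3 edges, delete both glued faces → V=17, E=34, F=19.
Attach a decagonal bipyramid (V=12, E=30, F=20) along a 3-gon: merge 3 vertices and 3 edges, delete both glued faces → V=26, E=61, F=37.
Check: V − E + F = 26 − 61 + 37 = 2.

61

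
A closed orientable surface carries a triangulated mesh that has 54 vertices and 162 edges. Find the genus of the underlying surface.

Every face is a triangle and each edge borders two faces, so 3F = 2·162, giving F = 108.
χ = V − E + F = 54 − 162 + 108 = 0.
For a closed orientable surface χ = 2 − 2g, so g = (2 − (0))/2 = 1.

1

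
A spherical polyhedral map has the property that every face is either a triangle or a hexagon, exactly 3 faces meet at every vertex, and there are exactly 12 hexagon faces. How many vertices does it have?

Let x be the number of triangles; then F = 12 + x.
Edge–face incidences: 2E = 6·12 + 3·x = 72 + 3x.
Every vertex has degree 3, so 3V = 2E.
Euler: V − E + F = 2 ⇒ (2E)/3 − E + (12 + x) = 2.
Multiply by 6: 2·(2E) − 3·(2E) + 6·(12 + x) = 12, i.e. 72 + 6x − (72 + 3x) = 12.
Collecting terms: 3x = 12, so x = 4.
Then 2E = 72 + 3·4 = 84, so E = 42, V = 2E/3 = 28, F = 12 + 4 = 16.

28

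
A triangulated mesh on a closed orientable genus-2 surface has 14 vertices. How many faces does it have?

32

χ = 2 − 2·2 = -2, and every face is a triangle so 3F = 2E.
V − E + F = -2 with E = 3F/2 gives 14 − (3/2 − 1)·F = -2, so F = 32 and E = 48.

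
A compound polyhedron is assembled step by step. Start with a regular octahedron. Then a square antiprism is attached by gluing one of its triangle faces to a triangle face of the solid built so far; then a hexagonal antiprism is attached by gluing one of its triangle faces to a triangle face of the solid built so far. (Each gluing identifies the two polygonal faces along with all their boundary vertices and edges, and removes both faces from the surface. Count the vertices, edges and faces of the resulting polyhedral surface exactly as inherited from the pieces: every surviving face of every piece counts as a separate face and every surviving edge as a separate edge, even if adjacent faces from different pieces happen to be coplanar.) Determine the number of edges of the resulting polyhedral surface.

A regular octahedron: V=6, E=12, F=8.
Attach a square antiprism (V=8, E=16, F=10) along a 3-gon: merge 3 vertices and 3 edges, delete both glued faces → V=11, E=25, F=16.
Attach a hexagonal antiprism (V=12, E=24, F=14) along a 3-gon: merge 3 vertices and 3 edges, delete both glued faces → V=20, E=46, F=28.
Check: V − E + F = 20 − 46 + 28 = 2.

46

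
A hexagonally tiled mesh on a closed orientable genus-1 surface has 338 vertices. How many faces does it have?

169

χ = 2 − 2·1 = 0, and every face is a hexagon so 6F = 2E.
V − E + F = 0 with E = 6F/2 gives 338 − (6/2 − 1)·F = 0, so F = 169 and E = 507.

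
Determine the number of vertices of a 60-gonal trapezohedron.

The n-trapezohedron (dual of the n-antiprism) has V = 2·60 + 2 = 122, E = 4·60 = 240, F = 2·60 = 120.
Check: V − E + F = 122 − 240 + 120 = 2.

122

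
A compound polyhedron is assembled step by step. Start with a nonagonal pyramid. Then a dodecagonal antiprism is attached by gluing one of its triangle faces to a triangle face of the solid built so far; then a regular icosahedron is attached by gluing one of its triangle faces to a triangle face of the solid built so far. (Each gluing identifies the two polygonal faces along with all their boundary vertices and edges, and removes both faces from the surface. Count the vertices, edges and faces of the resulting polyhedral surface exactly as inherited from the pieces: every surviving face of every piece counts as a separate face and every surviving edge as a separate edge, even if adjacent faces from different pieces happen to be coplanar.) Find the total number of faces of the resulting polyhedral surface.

A nonagonal pyramid: V=10, E=18, F=10.
Attach a dodecagonal antiprism (V=24, E=48, F=26) along a 3-gon: merge 3 vertices and 3 edges, delete both glued faces → V=31, E=63, F=34.
Attach a regular icosahedron (V=12, E=30, F=20) along a 3-gon: merge 3 vertices and 3 edges, delete both glued faces → V=40, E=90, F=52.
Check: V − E + F = 40 − 90 + 52 = 2.

52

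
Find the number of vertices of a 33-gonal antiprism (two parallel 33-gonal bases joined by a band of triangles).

66

An antiprism on an n-gon has two n-gon caps and 2n triangles: V = 2·33 = 66, E = 4·33 = 132, F = 2·33 + 2 = 68.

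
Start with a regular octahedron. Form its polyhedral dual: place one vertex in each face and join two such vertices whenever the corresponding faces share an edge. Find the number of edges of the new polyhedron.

12

The base solid has V = 6, E = 12, F = 8.
The dual swaps V and F and preserves E: V′ = F = 8, E′ = E = 12, F′ = V = 6.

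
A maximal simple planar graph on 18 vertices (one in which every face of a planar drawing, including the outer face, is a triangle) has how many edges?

In a plane triangulation 3F = 2E and V − E + F = 2, so E = 3V − 6 = 3·18 − 6 = 48.

48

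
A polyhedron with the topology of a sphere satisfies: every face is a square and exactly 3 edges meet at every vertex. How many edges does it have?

Each face has 4 edges and each edge borders two faces, so 2E = 4F.
Each vertex has degree 3, so 3V = 2E and hence V = 4F/3.
Euler: V − E + F = 2 ⇒ (4F/3) − (4F/2) + F = 2.
Multiply by 6: (8 − 12 + 6)F = 12, i.e. 2F = 12.
So F = 6, E = 4·6/2 = 12, V = 4·6/3 = 8.

12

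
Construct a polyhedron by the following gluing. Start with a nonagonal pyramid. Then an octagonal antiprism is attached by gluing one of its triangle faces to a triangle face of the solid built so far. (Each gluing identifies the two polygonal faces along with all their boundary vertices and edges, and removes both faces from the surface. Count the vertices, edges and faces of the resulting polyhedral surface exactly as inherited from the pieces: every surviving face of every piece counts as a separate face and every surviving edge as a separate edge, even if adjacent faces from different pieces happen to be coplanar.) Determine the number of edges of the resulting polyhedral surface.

A nonagonal pyramid: V=10, E=18, F=10.
Attach an octagonal antiprism (V=16, E=32, F=18) along a 3-gon: merge 3 vertices and 3 edges, delete both glued faces → V=23, E=47, F=26.
Check: V − E + F = 23 − 47 + 26 = 2.

47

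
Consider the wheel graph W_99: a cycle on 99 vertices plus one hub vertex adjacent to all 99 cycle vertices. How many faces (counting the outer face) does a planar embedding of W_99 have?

W_99 has V = 99 + 1 = 100 vertices and E = 2·99 = 198 edges.
By Euler's formula F = 2 − V + E = 2 − 100 + 198 = 100.

100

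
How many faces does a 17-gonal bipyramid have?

34

A bipyramid over an n-gon has 2n triangular faces and n + 2 vertices: V = 17 + 2 = 19, E = 3·17 = 51, F = 2·17 = 34.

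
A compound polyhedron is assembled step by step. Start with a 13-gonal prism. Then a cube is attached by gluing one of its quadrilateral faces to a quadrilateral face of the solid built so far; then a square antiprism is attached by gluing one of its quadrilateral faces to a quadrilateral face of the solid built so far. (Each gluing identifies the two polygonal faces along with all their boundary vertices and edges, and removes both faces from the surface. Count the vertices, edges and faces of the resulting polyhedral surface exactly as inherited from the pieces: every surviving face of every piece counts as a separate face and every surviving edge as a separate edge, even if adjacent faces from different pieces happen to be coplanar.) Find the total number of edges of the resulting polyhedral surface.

A 13-gonal prism: V=26, E=39, F=15.
Attach a cube (V=8, E=12, F=6) along a 4-gon: merge 4 vertices and 4 edges, delete both glued faces → V=30, E=47, F=19.
Attach a square antiprism (V=8, E=16, F=10) along a 4-gon: merge 4 vertices and 4 edges, delete both glued faces → V=34, E=59, F=27.
Check: V − E + F = 34 − 59 + 27 = 2.

59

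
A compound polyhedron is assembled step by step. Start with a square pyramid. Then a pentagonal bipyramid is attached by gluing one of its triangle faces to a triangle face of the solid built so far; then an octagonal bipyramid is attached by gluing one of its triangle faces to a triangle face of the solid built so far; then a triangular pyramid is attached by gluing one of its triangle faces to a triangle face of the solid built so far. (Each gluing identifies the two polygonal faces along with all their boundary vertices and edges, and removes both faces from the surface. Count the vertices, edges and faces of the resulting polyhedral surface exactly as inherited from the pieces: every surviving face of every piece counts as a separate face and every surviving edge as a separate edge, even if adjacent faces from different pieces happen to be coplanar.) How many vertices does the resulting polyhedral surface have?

17

A square pyramid: V=5, E=8, F=5.
Attach a pentagonal bipyramid (V=7, E=15, F=10) along a 3-gon: merge 3 vertices and 3 edges, delete both glued faces → V=9, E=20, F=13.
Attach an octagonal bipyramid (V=10, E=24, F=16) along a 3-gon: merge 3 vertices and 3 edges, delete both glued faces → V=16, E=41, F=27.
Attach a triangular pyramid (V=4, E=6, F=4) along a 3-gon: merge 3 vertices and 3 edges, delete both glued faces → V=17, E=44, F=29.
Check: V − E + F = 17 − 44 + 29 = 2.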